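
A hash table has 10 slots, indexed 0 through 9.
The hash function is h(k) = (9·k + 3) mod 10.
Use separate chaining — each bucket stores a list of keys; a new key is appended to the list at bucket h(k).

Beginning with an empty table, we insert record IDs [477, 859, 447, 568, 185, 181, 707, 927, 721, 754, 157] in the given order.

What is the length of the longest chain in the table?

5

Insert 477: h=6, bucket 6 empty -> new chain.
Insert 859: h=4, bucket 4 empty -> new chain.
Insert 447: h=6, bucket 6 nonempty -> append to chain.
Insert 568: h=5, bucket 5 empty -> new chain.
Insert 185: h=8, bucket 8 empty -> new chain.
Insert 181: h=2, bucket 2 empty -> new chain.
Insert 707: h=6, bucket 6 nonempty -> append to chain.
Insert 927: h=6, bucket 6 nonempty -> append to chain.
Insert 721: h=2, bucket 2 nonempty -> append to chain.
Insert 754: h=9, bucket 9 empty -> new chain.
Insert 157: h=6, bucket 6 nonempty -> append to chain.
Final buckets:
0: _
1: _
2: 181 -> 721
3: _
4: 859
5: 568
6: 477 -> 447 -> 707 -> 927 -> 157
7: _
8: 185
9: 754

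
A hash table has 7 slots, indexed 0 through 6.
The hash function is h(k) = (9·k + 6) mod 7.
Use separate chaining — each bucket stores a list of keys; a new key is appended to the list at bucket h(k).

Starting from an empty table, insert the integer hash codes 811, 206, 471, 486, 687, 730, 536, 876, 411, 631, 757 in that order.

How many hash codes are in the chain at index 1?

4

Insert 811: h=4, bucket 4 empty → new chain.
Insert 206: h=5, bucket 5 empty → new chain.
Insert 471: h=3, bucket 3 empty → new chain.
Insert 486: h=5, bucket 5 nonempty → append to chain.
Insert 687: h=1, bucket 1 empty → new chain.
Insert 730: h=3, bucket 3 nonempty → append to chain.
Insert 536: h=0, bucket 0 empty → new chain.
Insert 876: h=1, bucket 1 nonempty → append to chain.
Insert 411: h=2, bucket 2 empty → new chain.
Insert 631: h=1, bucket 1 nonempty → append to chain.
Insert 757: h=1, bucket 1 nonempty → append to chain.
Final buckets:
0: 536
1: 687 -> 876 -> 631 -> 757
2: 411
3: 471 -> 730
4: 811
5: 206 -> 486
6: -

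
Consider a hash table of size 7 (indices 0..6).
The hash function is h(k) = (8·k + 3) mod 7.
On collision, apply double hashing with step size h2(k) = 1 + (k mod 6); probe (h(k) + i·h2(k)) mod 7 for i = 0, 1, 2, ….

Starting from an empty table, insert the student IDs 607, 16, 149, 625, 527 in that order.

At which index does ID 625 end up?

0

Insert 607: h=1, slot 1 empty → index 1.
Insert 16: h=5, slot 5 empty → index 5.
Insert 149: h=5, h2=6, slot 5 occupied → index 4.
Insert 625: h=5, h2=2, slot 5 occupied → index 0.
Insert 527: h=5, h2=6, slots 5,4 occupied → index 3.
Table: [625, 607, —, 527, 149, 16, —]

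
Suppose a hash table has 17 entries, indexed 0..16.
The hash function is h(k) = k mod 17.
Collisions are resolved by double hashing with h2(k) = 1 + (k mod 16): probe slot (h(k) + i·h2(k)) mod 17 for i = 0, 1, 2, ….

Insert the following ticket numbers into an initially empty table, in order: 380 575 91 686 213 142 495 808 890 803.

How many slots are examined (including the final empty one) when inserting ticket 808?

Insert 380: h=6, slot 6 empty → index 6.
Insert 575: h=14, slot 14 empty → index 14.
Insert 91: h=6, h2=12, slot 6 occupied → index 1.
Insert 686: h=6, h2=15, slot 6 occupied → index 4.
Insert 213: h=9, slot 9 empty → index 9.
Insert 142: h=6, h2=15, slots 6,4 occupied → index 2.
Insert 495: h=2, h2=16, slots 2,1 occupied → index 0.
Insert 808: h=9, h2=9, slots 9,1 occupied → index 10.
Insert 890: h=6, h2=11, slots 6,0 occupied → index 11.
Insert 803: h=4, h2=4, slot 4 occupied → index 8.
Table: [495, 91, 142, _, 686, _, 380, _, 803, 213, 808, 890, _, _, 575, _, _]

3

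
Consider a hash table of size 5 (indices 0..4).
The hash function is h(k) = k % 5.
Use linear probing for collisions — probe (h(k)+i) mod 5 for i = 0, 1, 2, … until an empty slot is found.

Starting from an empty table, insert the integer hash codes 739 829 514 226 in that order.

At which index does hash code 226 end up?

739: h=4 → slot 4
829: h=4, probe 4,0 → slot 0
514: h=4, probe 4,0,1 → slot 1
226: h=1, probe 1,2 → slot 2
Table: [829, 514, 226, _, 739]

2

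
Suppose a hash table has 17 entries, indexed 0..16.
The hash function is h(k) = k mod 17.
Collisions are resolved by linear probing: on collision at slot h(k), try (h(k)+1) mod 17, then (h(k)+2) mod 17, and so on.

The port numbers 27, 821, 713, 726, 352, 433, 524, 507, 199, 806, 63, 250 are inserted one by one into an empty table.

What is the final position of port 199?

Insert 27: h=10, slot 10 empty => index 10.
Insert 821: h=5, slot 5 empty => index 5.
Insert 713: h=16, slot 16 empty => index 16.
Insert 726: h=12, slot 12 empty => index 12.
Insert 352: h=12, slot 12 occupied => index 13.
Insert 433: h=8, slot 8 empty => index 8.
Insert 524: h=14, slot 14 empty => index 14.
Insert 507: h=14, slot 14 occupied => index 15.
Insert 199: h=12, slots 12,13,14,15,16 occupied => index 0.
Insert 806: h=7, slot 7 empty => index 7.
Insert 63: h=12, slots 12,13,14,15,16,0 occupied => index 1.
Insert 250: h=12, slots 12,13,14,15,16,0,1 occupied => index 2.
Table: [199, 63, 250, ., ., 821, ., 806, 433, ., 27, ., 726, 352, 524, 507, 713]

0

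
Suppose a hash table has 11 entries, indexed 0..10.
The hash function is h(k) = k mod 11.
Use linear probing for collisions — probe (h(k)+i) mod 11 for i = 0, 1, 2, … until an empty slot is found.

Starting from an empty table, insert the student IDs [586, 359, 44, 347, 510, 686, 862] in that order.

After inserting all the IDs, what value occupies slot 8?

862

586 hashes to 3; slot 3 is free -> place at 3.
359 hashes to 7; slot 7 is free -> place at 7.
44 hashes to 0; slot 0 is free -> place at 0.
347 hashes to 6; slot 6 is free -> place at 6.
510 hashes to 4; slot 4 is free -> place at 4.
686 hashes to 4; 4 taken -> place at 5.
862 hashes to 4; 4,5,6,7 taken -> place at 8.
Table: [44, _, _, 586, 510, 686, 347, 359, 862, _, _]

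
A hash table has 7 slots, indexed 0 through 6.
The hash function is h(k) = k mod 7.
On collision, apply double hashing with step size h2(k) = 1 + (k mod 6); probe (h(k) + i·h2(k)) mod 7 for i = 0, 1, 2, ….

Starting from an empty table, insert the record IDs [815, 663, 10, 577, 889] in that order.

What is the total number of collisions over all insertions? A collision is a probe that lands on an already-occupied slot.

Insert 815: h=3, slot 3 empty → index 3.
Insert 663: h=5, slot 5 empty → index 5.
Insert 10: h=3, h2=5, slot 3 occupied → index 1.
Insert 577: h=3, h2=2, slots 3,5 occupied → index 0.
Insert 889: h=0, h2=2, slot 0 occupied → index 2.
Table: [577, 10, 889, 815, _, 663, _]

4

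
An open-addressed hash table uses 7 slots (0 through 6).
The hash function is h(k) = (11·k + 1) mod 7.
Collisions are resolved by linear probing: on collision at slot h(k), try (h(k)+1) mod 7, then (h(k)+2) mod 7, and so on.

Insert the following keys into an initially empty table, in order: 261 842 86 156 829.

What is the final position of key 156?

5

261 hashes to 2; slot 2 is free => place at 2.
842 hashes to 2; 2 taken => place at 3.
86 hashes to 2; 2,3 taken => place at 4.
156 hashes to 2; 2,3,4 taken => place at 5.
829 hashes to 6; slot 6 is free => place at 6.
Table: [—, —, 261, 842, 86, 156, 829]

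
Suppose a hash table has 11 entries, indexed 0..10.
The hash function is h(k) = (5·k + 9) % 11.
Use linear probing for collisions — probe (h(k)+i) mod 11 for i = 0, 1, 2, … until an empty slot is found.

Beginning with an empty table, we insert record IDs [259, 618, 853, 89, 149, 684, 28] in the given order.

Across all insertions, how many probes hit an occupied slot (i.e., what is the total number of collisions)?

259 hashes to 6; slot 6 is free -> place at 6.
618 hashes to 8; slot 8 is free -> place at 8.
853 hashes to 6; 6 taken -> place at 7.
89 hashes to 3; slot 3 is free -> place at 3.
149 hashes to 6; 6,7,8 taken -> place at 9.
684 hashes to 8; 8,9 taken -> place at 10.
28 hashes to 6; 6,7,8,9,10 taken -> place at 0.
Table: [28, —, —, 89, —, —, 259, 853, 618, 149, 684]

11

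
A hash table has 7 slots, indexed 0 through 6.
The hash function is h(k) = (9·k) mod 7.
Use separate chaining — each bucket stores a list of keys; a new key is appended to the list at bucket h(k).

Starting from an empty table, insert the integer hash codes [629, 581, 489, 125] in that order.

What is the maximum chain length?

3

629 → bucket 5
581 → bucket 0
489 → bucket 5 (collision)
125 → bucket 5 (collision)
Final buckets:
0: 581
1: ∅
2: ∅
3: ∅
4: ∅
5: 629 -> 489 -> 125
6: ∅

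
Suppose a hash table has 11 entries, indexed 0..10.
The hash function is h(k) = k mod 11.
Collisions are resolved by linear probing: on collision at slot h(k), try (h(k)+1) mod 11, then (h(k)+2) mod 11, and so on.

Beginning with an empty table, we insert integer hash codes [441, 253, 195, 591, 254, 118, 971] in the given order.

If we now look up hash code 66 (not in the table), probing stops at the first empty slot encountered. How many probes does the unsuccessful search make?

5

441 hashes to 1; slot 1 is free -> place at 1.
253 hashes to 0; slot 0 is free -> place at 0.
195 hashes to 8; slot 8 is free -> place at 8.
591 hashes to 8; 8 taken -> place at 9.
254 hashes to 1; 1 taken -> place at 2.
118 hashes to 8; 8,9 taken -> place at 10.
971 hashes to 3; slot 3 is free -> place at 3.
Table: [253, 441, 254, 971, —, —, —, —, 195, 591, 118]
Lookup 66: h=0, probe 0,1,2,3,4 → slot 4 empty, not found.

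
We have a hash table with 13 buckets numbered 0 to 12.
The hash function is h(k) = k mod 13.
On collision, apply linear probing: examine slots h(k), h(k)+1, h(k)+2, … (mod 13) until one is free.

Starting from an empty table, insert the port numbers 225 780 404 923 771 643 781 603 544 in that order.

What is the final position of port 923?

Insert 225: h=4, slot 4 empty → index 4.
Insert 780: h=0, slot 0 empty → index 0.
Insert 404: h=1, slot 1 empty → index 1.
Insert 923: h=0, slots 0,1 occupied → index 2.
Insert 771: h=4, slot 4 occupied → index 5.
Insert 643: h=6, slot 6 empty → index 6.
Insert 781: h=1, slots 1,2 occupied → index 3.
Insert 603: h=5, slots 5,6 occupied → index 7.
Insert 544: h=11, slot 11 empty → index 11.
Table: [780, 404, 923, 781, 225, 771, 643, 603, ., ., ., 544, .]

2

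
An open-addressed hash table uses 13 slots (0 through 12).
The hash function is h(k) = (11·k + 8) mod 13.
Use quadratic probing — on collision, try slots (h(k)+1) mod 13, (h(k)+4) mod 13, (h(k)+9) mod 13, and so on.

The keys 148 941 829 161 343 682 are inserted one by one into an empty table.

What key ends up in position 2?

148 hashes to 11; slot 11 is free -> place at 11.
941 hashes to 11; 11 taken -> place at 12.
829 hashes to 1; slot 1 is free -> place at 1.
161 hashes to 11; 11,12 taken -> place at 2.
343 hashes to 11; 11,12,2 taken -> place at 7.
682 hashes to 9; slot 9 is free -> place at 9.
Table: [., 829, 161, ., ., ., ., 343, ., 682, ., 148, 941]

161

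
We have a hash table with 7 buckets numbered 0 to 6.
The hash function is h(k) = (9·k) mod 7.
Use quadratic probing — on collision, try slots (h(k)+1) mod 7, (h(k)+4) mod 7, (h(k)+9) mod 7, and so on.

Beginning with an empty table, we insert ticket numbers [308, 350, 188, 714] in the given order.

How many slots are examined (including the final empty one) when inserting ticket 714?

308 hashes to 0; slot 0 is free -> place at 0.
350 hashes to 0; 0 taken -> place at 1.
188 hashes to 5; slot 5 is free -> place at 5.
714 hashes to 0; 0,1 taken -> place at 4.
Table: [308, 350, -, -, 714, 188, -]

3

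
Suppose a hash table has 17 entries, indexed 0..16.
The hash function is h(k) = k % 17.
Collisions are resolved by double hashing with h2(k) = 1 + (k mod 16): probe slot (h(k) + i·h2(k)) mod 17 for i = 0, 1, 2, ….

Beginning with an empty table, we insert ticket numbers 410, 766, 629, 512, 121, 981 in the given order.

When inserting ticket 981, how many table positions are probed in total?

410 hashes to 2; slot 2 is free -> place at 2.
766 hashes to 1; slot 1 is free -> place at 1.
629 hashes to 0; slot 0 is free -> place at 0.
512 hashes to 2, h2=1; 2 taken -> place at 3.
121 hashes to 2, h2=10; 2 taken -> place at 12.
981 hashes to 12, h2=6; 12,1 taken -> place at 7.
Table: [629, 766, 410, 512, —, —, —, 981, —, —, —, —, 121, —, —, —, —]

3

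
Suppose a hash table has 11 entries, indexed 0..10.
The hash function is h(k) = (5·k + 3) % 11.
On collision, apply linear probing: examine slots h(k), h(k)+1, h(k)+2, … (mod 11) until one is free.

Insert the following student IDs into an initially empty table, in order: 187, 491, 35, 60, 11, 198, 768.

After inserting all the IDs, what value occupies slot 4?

187: h=3 => slot 3
491: h=5 => slot 5
35: h=2 => slot 2
60: h=6 => slot 6
11: h=3, probe 3,4 => slot 4
198: h=3, probe 3,4,5,6,7 => slot 7
768: h=4, probe 4,5,6,7,8 => slot 8
Table: [_, _, 35, 187, 11, 491, 60, 198, 768, _, _]

11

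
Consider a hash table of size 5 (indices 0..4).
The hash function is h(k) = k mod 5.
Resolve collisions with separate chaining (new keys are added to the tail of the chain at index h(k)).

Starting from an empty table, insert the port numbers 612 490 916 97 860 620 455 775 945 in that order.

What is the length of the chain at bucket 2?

2

Insert 612: h=2, bucket 2 empty -> new chain.
Insert 490: h=0, bucket 0 empty -> new chain.
Insert 916: h=1, bucket 1 empty -> new chain.
Insert 97: h=2, bucket 2 nonempty -> append to chain.
Insert 860: h=0, bucket 0 nonempty -> append to chain.
Insert 620: h=0, bucket 0 nonempty -> append to chain.
Insert 455: h=0, bucket 0 nonempty -> append to chain.
Insert 775: h=0, bucket 0 nonempty -> append to chain.
Insert 945: h=0, bucket 0 nonempty -> append to chain.
Final buckets:
0: 490 -> 860 -> 620 -> 455 -> 775 -> 945
1: 916
2: 612 -> 97
3: —
4: —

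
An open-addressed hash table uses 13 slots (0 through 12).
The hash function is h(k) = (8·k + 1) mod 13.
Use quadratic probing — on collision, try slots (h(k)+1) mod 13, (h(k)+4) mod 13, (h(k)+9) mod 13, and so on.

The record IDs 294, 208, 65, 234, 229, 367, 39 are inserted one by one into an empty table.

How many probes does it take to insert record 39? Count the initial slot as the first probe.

4

294: h=0 → slot 0
208: h=1 → slot 1
65: h=1, probe 1,2 → slot 2
234: h=1, probe 1,2,5 → slot 5
229: h=0, probe 0,1,4 → slot 4
367: h=12 → slot 12
39: h=1, probe 1,2,5,10 → slot 10
Table: [294, 208, 65, _, 229, 234, _, _, _, _, 39, _, 367]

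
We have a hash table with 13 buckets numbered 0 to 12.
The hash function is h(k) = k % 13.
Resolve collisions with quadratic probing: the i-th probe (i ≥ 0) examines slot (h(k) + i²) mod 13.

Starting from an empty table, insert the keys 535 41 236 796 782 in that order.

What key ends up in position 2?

535

Insert 535: h=2, slot 2 empty => index 2.
Insert 41: h=2, slot 2 occupied => index 3.
Insert 236: h=2, slots 2,3 occupied => index 6.
Insert 796: h=3, slot 3 occupied => index 4.
Insert 782: h=2, slots 2,3,6 occupied => index 11.
Table: [_, _, 535, 41, 796, _, 236, _, _, _, _, 782, _]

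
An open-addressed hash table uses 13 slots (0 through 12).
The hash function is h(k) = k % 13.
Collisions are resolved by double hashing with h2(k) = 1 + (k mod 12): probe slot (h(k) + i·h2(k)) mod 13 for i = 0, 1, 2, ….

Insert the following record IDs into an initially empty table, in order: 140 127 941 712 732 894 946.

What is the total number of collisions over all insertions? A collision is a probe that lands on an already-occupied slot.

8

Insert 140: h=10, slot 10 empty => index 10.
Insert 127: h=10, h2=8, slot 10 occupied => index 5.
Insert 941: h=5, h2=6, slot 5 occupied => index 11.
Insert 712: h=10, h2=5, slot 10 occupied => index 2.
Insert 732: h=4, slot 4 empty => index 4.
Insert 894: h=10, h2=7, slots 10,4,11,5 occupied => index 12.
Insert 946: h=10, h2=11, slot 10 occupied => index 8.
Table: [-, -, 712, -, 732, 127, -, -, 946, -, 140, 941, 894]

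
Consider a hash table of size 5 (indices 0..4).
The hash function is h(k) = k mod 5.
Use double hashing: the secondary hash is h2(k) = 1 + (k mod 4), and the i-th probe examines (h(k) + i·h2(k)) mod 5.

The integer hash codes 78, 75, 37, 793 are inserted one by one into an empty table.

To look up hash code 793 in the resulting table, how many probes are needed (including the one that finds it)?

4

78: h=3 => slot 3
75: h=0 => slot 0
37: h=2 => slot 2
793: h=3, h2=2, probe 3,0,2,4 => slot 4
Table: [75, -, 37, 78, 793]
Lookup 793: h=3, h2=2, probe 3,0,2,4 → found at 4.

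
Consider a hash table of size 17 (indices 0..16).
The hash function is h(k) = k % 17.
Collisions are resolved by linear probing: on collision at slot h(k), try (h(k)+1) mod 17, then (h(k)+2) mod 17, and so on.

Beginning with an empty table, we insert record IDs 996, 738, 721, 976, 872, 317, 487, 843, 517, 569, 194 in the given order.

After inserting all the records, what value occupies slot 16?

Insert 996: h=10, slot 10 empty -> index 10.
Insert 738: h=7, slot 7 empty -> index 7.
Insert 721: h=7, slot 7 occupied -> index 8.
Insert 976: h=7, slots 7,8 occupied -> index 9.
Insert 872: h=5, slot 5 empty -> index 5.
Insert 317: h=11, slot 11 empty -> index 11.
Insert 487: h=11, slot 11 occupied -> index 12.
Insert 843: h=10, slots 10,11,12 occupied -> index 13.
Insert 517: h=7, slots 7,8,9,10,11,12,13 occupied -> index 14.
Insert 569: h=8, slots 8,9,10,11,12,13,14 occupied -> index 15.
Insert 194: h=7, slots 7,8,9,10,11,12,13,14,15 occupied -> index 16.
Table: [_, _, _, _, _, 872, _, 738, 721, 976, 996, 317, 487, 843, 517, 569, 194]

194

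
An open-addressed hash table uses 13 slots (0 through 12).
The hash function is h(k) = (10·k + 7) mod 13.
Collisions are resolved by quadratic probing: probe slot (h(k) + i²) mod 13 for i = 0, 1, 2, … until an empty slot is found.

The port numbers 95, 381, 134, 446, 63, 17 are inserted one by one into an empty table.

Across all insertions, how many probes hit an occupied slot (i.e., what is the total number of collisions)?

10

95: h=8 → slot 8
381: h=8, probe 8,9 → slot 9
134: h=8, probe 8,9,12 → slot 12
446: h=8, probe 8,9,12,4 → slot 4
63: h=0 → slot 0
17: h=8, probe 8,9,12,4,11 → slot 11
Table: [63, ., ., ., 446, ., ., ., 95, 381, ., 17, 134]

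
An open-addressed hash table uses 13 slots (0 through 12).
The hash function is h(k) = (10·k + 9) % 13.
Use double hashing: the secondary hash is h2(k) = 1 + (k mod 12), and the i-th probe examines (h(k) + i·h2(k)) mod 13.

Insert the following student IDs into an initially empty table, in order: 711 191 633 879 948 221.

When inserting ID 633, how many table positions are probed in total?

Insert 711: h=8, slot 8 empty -> index 8.
Insert 191: h=8, h2=12, slot 8 occupied -> index 7.
Insert 633: h=8, h2=10, slot 8 occupied -> index 5.
Insert 879: h=11, slot 11 empty -> index 11.
Insert 948: h=12, slot 12 empty -> index 12.
Insert 221: h=9, slot 9 empty -> index 9.
Table: [., ., ., ., ., 633, ., 191, 711, 221, ., 879, 948]

2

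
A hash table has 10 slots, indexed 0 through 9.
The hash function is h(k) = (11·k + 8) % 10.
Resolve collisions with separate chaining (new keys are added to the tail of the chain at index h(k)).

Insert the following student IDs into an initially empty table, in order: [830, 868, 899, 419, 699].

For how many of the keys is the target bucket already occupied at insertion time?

2

Insert 830: h=8, bucket 8 empty → new chain.
Insert 868: h=6, bucket 6 empty → new chain.
Insert 899: h=7, bucket 7 empty → new chain.
Insert 419: h=7, bucket 7 nonempty → append to chain.
Insert 699: h=7, bucket 7 nonempty → append to chain.
Final buckets:
0: _
1: _
2: _
3: _
4: _
5: _
6: 868
7: 899 -> 419 -> 699
8: 830
9: _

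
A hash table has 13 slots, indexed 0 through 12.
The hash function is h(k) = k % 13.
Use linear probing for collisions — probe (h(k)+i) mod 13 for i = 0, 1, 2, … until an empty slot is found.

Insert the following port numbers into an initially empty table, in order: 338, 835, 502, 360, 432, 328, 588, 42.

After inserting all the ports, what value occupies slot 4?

338: h=0 -> slot 0
835: h=3 -> slot 3
502: h=8 -> slot 8
360: h=9 -> slot 9
432: h=3, probe 3,4 -> slot 4
328: h=3, probe 3,4,5 -> slot 5
588: h=3, probe 3,4,5,6 -> slot 6
42: h=3, probe 3,4,5,6,7 -> slot 7
Table: [338, ., ., 835, 432, 328, 588, 42, 502, 360, ., ., .]

432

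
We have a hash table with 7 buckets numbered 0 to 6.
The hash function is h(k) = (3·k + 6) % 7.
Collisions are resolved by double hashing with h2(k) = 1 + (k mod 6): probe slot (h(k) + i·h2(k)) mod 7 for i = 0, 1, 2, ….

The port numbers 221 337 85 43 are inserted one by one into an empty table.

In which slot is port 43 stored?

221 hashes to 4; slot 4 is free -> place at 4.
337 hashes to 2; slot 2 is free -> place at 2.
85 hashes to 2, h2=2; 2,4 taken -> place at 6.
43 hashes to 2, h2=2; 2,4,6 taken -> place at 1.
Table: [., 43, 337, ., 221, ., 85]

1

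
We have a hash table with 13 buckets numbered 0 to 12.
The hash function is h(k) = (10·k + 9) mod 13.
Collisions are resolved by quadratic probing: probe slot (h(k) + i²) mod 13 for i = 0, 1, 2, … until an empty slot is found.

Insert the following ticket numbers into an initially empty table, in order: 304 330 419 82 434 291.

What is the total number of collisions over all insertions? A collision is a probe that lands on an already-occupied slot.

Insert 304: h=7, slot 7 empty => index 7.
Insert 330: h=7, slot 7 occupied => index 8.
Insert 419: h=0, slot 0 empty => index 0.
Insert 82: h=10, slot 10 empty => index 10.
Insert 434: h=7, slots 7,8 occupied => index 11.
Insert 291: h=7, slots 7,8,11 occupied => index 3.
Table: [419, —, —, 291, —, —, —, 304, 330, —, 82, 434, —]

6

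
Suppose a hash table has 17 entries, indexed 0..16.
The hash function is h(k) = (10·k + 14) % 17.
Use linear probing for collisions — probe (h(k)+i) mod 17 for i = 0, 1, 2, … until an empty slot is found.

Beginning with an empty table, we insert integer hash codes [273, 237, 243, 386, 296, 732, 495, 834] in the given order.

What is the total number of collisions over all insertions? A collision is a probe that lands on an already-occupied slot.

3

273: h=7 => slot 7
237: h=4 => slot 4
243: h=13 => slot 13
386: h=15 => slot 15
296: h=16 => slot 16
732: h=7, probe 7,8 => slot 8
495: h=0 => slot 0
834: h=7, probe 7,8,9 => slot 9
Table: [495, _, _, _, 237, _, _, 273, 732, 834, _, _, _, 243, _, 386, 296]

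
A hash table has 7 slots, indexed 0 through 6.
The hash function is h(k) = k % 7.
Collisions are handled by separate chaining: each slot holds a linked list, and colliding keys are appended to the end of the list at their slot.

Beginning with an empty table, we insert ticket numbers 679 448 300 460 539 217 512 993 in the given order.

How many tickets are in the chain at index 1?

679 → bucket 0
448 → bucket 0 (collision)
300 → bucket 6
460 → bucket 5
539 → bucket 0 (collision)
217 → bucket 0 (collision)
512 → bucket 1
993 → bucket 6 (collision)
Final buckets:
0: 679 -> 448 -> 539 -> 217
1: 512
2: .
3: .
4: .
5: 460
6: 300 -> 993

1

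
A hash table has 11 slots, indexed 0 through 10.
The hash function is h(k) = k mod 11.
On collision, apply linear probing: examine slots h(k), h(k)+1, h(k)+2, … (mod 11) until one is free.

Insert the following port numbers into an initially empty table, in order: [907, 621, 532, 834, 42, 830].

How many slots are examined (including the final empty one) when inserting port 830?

3

907: h=5 => slot 5
621: h=5, probe 5,6 => slot 6
532: h=4 => slot 4
834: h=9 => slot 9
42: h=9, probe 9,10 => slot 10
830: h=5, probe 5,6,7 => slot 7
Table: [_, _, _, _, 532, 907, 621, 830, _, 834, 42]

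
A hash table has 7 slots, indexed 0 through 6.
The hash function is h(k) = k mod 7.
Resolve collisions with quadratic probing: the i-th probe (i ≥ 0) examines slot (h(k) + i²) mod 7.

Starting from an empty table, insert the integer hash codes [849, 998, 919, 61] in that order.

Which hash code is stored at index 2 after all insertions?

849: h=2 → slot 2
998: h=4 → slot 4
919: h=2, probe 2,3 → slot 3
61: h=5 → slot 5
Table: [_, _, 849, 919, 998, 61, _]

849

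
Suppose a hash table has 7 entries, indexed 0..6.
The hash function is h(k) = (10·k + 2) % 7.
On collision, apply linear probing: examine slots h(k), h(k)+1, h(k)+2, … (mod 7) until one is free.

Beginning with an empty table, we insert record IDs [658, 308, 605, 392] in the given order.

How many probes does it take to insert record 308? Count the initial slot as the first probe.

658: h=2 → slot 2
308: h=2, probe 2,3 → slot 3
605: h=4 → slot 4
392: h=2, probe 2,3,4,5 → slot 5
Table: [∅, ∅, 658, 308, 605, 392, ∅]

2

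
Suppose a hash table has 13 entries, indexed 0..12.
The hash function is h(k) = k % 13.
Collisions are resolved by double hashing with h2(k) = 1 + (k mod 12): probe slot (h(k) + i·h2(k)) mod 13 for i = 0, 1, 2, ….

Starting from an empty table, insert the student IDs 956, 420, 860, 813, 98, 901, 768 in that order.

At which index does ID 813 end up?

1

956 hashes to 7; slot 7 is free → place at 7.
420 hashes to 4; slot 4 is free → place at 4.
860 hashes to 2; slot 2 is free → place at 2.
813 hashes to 7, h2=10; 7,4 taken → place at 1.
98 hashes to 7, h2=3; 7 taken → place at 10.
901 hashes to 4, h2=2; 4 taken → place at 6.
768 hashes to 1, h2=1; 1,2 taken → place at 3.
Table: [-, 813, 860, 768, 420, -, 901, 956, -, -, 98, -, -]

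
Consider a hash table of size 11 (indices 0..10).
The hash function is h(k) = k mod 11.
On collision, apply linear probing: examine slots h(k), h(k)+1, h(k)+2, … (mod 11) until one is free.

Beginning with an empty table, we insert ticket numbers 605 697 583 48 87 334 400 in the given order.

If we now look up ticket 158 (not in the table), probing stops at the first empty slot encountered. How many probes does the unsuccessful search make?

5

605: h=0 => slot 0
697: h=4 => slot 4
583: h=0, probe 0,1 => slot 1
48: h=4, probe 4,5 => slot 5
87: h=10 => slot 10
334: h=4, probe 4,5,6 => slot 6
400: h=4, probe 4,5,6,7 => slot 7
Table: [605, 583, ∅, ∅, 697, 48, 334, 400, ∅, ∅, 87]
Lookup 158: h=4, probe 4,5,6,7,8 → slot 8 empty, not found.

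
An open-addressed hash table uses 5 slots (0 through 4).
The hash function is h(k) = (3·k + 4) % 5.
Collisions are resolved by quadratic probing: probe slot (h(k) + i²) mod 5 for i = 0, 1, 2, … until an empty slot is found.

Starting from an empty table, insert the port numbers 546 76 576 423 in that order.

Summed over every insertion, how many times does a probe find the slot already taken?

546: h=2 => slot 2
76: h=2, probe 2,3 => slot 3
576: h=2, probe 2,3,1 => slot 1
423: h=3, probe 3,4 => slot 4
Table: [-, 576, 546, 76, 423]

4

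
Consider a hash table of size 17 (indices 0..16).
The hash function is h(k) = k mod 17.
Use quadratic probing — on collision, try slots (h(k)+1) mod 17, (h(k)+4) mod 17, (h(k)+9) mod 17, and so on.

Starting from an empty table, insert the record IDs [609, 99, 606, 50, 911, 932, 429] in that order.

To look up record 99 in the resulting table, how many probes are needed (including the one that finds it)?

2

609: h=14 => slot 14
99: h=14, probe 14,15 => slot 15
606: h=11 => slot 11
50: h=16 => slot 16
911: h=10 => slot 10
932: h=14, probe 14,15,1 => slot 1
429: h=4 => slot 4
Table: [∅, 932, ∅, ∅, 429, ∅, ∅, ∅, ∅, ∅, 911, 606, ∅, ∅, 609, 99, 50]
Lookup 99: h=14, probe 14,15 → found at 15.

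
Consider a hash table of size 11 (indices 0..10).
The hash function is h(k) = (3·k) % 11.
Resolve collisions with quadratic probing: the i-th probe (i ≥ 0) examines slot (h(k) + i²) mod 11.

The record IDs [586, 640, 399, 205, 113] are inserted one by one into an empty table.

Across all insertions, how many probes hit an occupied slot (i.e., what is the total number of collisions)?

4

586 hashes to 9; slot 9 is free => place at 9.
640 hashes to 6; slot 6 is free => place at 6.
399 hashes to 9; 9 taken => place at 10.
205 hashes to 10; 10 taken => place at 0.
113 hashes to 9; 9,10 taken => place at 2.
Table: [205, ∅, 113, ∅, ∅, ∅, 640, ∅, ∅, 586, 399]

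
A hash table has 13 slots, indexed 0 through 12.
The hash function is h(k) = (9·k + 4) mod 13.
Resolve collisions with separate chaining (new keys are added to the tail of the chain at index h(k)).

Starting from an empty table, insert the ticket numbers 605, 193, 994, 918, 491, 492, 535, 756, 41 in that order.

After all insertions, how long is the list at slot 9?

3

605 → bucket 2
193 → bucket 12
994 → bucket 6
918 → bucket 11
491 → bucket 3
492 → bucket 12 (collision)
535 → bucket 9
756 → bucket 9 (collision)
41 → bucket 9 (collision)
Final buckets:
0: .
1: .
2: 605
3: 491
4: .
5: .
6: 994
7: .
8: .
9: 535 -> 756 -> 41
10: .
11: 918
12: 193 -> 492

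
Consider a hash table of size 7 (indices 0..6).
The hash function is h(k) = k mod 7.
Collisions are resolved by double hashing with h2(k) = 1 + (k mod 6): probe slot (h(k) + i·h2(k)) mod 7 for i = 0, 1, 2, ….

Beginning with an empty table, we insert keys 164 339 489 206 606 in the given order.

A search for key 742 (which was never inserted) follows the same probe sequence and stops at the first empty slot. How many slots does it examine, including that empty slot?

164: h=3 -> slot 3
339: h=3, h2=4, probe 3,0 -> slot 0
489: h=6 -> slot 6
206: h=3, h2=3, probe 3,6,2 -> slot 2
606: h=4 -> slot 4
Table: [339, -, 206, 164, 606, -, 489]
Lookup 742: h=0, h2=5, probe 0,5 → slot 5 empty, not found.

2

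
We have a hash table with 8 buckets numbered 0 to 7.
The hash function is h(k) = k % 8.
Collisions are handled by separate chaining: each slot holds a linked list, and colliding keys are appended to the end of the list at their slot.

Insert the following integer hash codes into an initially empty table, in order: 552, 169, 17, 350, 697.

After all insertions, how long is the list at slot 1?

Insert 552: h=0, bucket 0 empty -> new chain.
Insert 169: h=1, bucket 1 empty -> new chain.
Insert 17: h=1, bucket 1 nonempty -> append to chain.
Insert 350: h=6, bucket 6 empty -> new chain.
Insert 697: h=1, bucket 1 nonempty -> append to chain.
Final buckets:
0: 552
1: 169 -> 17 -> 697
2: ∅
3: ∅
4: ∅
5: ∅
6: 350
7: ∅

3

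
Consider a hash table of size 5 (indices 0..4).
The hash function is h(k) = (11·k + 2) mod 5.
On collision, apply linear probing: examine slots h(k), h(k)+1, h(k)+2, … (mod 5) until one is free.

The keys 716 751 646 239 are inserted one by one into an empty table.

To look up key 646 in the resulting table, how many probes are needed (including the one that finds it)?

3

Insert 716: h=3, slot 3 empty -> index 3.
Insert 751: h=3, slot 3 occupied -> index 4.
Insert 646: h=3, slots 3,4 occupied -> index 0.
Insert 239: h=1, slot 1 empty -> index 1.
Table: [646, 239, _, 716, 751]
Lookup 646: h=3, probe 3,4,0 → found at 0.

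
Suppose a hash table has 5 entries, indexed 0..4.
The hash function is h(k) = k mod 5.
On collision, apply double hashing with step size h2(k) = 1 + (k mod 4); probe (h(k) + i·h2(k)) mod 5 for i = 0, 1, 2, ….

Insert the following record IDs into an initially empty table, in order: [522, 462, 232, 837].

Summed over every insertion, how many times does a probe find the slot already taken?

Insert 522: h=2, slot 2 empty -> index 2.
Insert 462: h=2, h2=3, slot 2 occupied -> index 0.
Insert 232: h=2, h2=1, slot 2 occupied -> index 3.
Insert 837: h=2, h2=2, slot 2 occupied -> index 4.
Table: [462, —, 522, 232, 837]

3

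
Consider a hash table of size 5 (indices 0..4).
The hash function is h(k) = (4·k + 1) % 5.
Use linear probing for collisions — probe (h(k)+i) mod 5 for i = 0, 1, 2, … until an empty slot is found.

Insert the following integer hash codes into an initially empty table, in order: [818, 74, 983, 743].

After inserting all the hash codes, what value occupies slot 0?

818: h=3 -> slot 3
74: h=2 -> slot 2
983: h=3, probe 3,4 -> slot 4
743: h=3, probe 3,4,0 -> slot 0
Table: [743, ∅, 74, 818, 983]

743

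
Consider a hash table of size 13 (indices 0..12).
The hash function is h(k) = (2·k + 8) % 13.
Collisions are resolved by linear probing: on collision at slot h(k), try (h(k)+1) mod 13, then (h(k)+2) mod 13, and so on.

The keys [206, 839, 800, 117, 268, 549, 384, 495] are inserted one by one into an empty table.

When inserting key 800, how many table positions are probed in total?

Insert 206: h=4, slot 4 empty -> index 4.
Insert 839: h=9, slot 9 empty -> index 9.
Insert 800: h=9, slot 9 occupied -> index 10.
Insert 117: h=8, slot 8 empty -> index 8.
Insert 268: h=11, slot 11 empty -> index 11.
Insert 549: h=1, slot 1 empty -> index 1.
Insert 384: h=9, slots 9,10,11 occupied -> index 12.
Insert 495: h=10, slots 10,11,12 occupied -> index 0.
Table: [495, 549, ∅, ∅, 206, ∅, ∅, ∅, 117, 839, 800, 268, 384]

2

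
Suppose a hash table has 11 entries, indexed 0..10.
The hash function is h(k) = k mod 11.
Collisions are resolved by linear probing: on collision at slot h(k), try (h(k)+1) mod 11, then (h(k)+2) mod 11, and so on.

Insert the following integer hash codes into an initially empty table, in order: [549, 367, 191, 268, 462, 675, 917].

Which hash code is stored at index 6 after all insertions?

268

Insert 549: h=10, slot 10 empty => index 10.
Insert 367: h=4, slot 4 empty => index 4.
Insert 191: h=4, slot 4 occupied => index 5.
Insert 268: h=4, slots 4,5 occupied => index 6.
Insert 462: h=0, slot 0 empty => index 0.
Insert 675: h=4, slots 4,5,6 occupied => index 7.
Insert 917: h=4, slots 4,5,6,7 occupied => index 8.
Table: [462, ., ., ., 367, 191, 268, 675, 917, ., 549]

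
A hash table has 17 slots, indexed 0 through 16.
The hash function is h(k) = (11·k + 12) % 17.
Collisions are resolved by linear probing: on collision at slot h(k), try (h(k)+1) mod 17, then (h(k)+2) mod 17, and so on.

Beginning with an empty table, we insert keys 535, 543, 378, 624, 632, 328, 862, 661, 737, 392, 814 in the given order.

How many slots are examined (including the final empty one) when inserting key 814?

6

535: h=15 => slot 15
543: h=1 => slot 1
378: h=5 => slot 5
624: h=8 => slot 8
632: h=11 => slot 11
328: h=16 => slot 16
862: h=8, probe 8,9 => slot 9
661: h=7 => slot 7
737: h=10 => slot 10
392: h=6 => slot 6
814: h=7, probe 7,8,9,10,11,12 => slot 12
Table: [-, 543, -, -, -, 378, 392, 661, 624, 862, 737, 632, 814, -, -, 535, 328]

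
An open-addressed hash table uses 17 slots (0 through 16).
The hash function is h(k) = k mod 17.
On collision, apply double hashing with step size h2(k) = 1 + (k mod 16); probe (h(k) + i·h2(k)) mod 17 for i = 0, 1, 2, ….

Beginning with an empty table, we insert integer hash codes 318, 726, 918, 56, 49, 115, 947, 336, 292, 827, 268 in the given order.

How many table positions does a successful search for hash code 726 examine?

2

Insert 318: h=12, slot 12 empty => index 12.
Insert 726: h=12, h2=7, slot 12 occupied => index 2.
Insert 918: h=0, slot 0 empty => index 0.
Insert 56: h=5, slot 5 empty => index 5.
Insert 49: h=15, slot 15 empty => index 15.
Insert 115: h=13, slot 13 empty => index 13.
Insert 947: h=12, h2=4, slot 12 occupied => index 16.
Insert 336: h=13, h2=1, slot 13 occupied => index 14.
Insert 292: h=3, slot 3 empty => index 3.
Insert 827: h=11, slot 11 empty => index 11.
Insert 268: h=13, h2=13, slot 13 occupied => index 9.
Table: [918, ∅, 726, 292, ∅, 56, ∅, ∅, ∅, 268, ∅, 827, 318, 115, 336, 49, 947]
Lookup 726: h=12, h2=7, probe 12,2 → found at 2.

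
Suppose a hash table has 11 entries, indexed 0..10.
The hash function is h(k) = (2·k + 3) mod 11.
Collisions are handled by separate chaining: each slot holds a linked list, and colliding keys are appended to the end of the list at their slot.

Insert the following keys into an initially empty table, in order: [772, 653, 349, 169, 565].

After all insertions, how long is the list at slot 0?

3

772 → bucket 7
653 → bucket 0
349 → bucket 8
169 → bucket 0 (collision)
565 → bucket 0 (collision)
Final buckets:
0: 653 -> 169 -> 565
1: ∅
2: ∅
3: ∅
4: ∅
5: ∅
6: ∅
7: 772
8: 349
9: ∅
10: ∅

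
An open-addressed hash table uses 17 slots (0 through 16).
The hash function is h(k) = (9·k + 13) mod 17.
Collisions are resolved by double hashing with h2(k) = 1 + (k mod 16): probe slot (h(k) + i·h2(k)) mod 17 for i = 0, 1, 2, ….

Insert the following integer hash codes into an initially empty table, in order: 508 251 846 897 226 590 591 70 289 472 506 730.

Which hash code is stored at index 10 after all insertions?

Insert 508: h=12, slot 12 empty => index 12.
Insert 251: h=11, slot 11 empty => index 11.
Insert 846: h=11, h2=15, slot 11 occupied => index 9.
Insert 897: h=11, h2=2, slot 11 occupied => index 13.
Insert 226: h=7, slot 7 empty => index 7.
Insert 590: h=2, slot 2 empty => index 2.
Insert 591: h=11, h2=16, slot 11 occupied => index 10.
Insert 70: h=14, slot 14 empty => index 14.
Insert 289: h=13, h2=2, slot 13 occupied => index 15.
Insert 472: h=11, h2=9, slot 11 occupied => index 3.
Insert 506: h=11, h2=11, slot 11 occupied => index 5.
Insert 730: h=4, slot 4 empty => index 4.
Table: [—, —, 590, 472, 730, 506, —, 226, —, 846, 591, 251, 508, 897, 70, 289, —]

591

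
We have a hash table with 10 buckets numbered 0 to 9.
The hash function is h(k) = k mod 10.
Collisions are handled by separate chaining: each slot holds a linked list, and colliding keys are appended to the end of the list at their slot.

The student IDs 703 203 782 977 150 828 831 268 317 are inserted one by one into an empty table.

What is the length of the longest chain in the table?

2

Insert 703: h=3, bucket 3 empty -> new chain.
Insert 203: h=3, bucket 3 nonempty -> append to chain.
Insert 782: h=2, bucket 2 empty -> new chain.
Insert 977: h=7, bucket 7 empty -> new chain.
Insert 150: h=0, bucket 0 empty -> new chain.
Insert 828: h=8, bucket 8 empty -> new chain.
Insert 831: h=1, bucket 1 empty -> new chain.
Insert 268: h=8, bucket 8 nonempty -> append to chain.
Insert 317: h=7, bucket 7 nonempty -> append to chain.
Final buckets:
0: 150
1: 831
2: 782
3: 703 -> 203
4: -
5: -
6: -
7: 977 -> 317
8: 828 -> 268
9: -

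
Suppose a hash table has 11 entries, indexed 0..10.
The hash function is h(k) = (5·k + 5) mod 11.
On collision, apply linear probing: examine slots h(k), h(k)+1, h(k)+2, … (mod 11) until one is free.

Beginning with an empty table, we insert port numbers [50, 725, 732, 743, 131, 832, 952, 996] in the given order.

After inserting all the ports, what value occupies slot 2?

Insert 50: h=2, slot 2 empty => index 2.
Insert 725: h=0, slot 0 empty => index 0.
Insert 732: h=2, slot 2 occupied => index 3.
Insert 743: h=2, slots 2,3 occupied => index 4.
Insert 131: h=0, slot 0 occupied => index 1.
Insert 832: h=7, slot 7 empty => index 7.
Insert 952: h=2, slots 2,3,4 occupied => index 5.
Insert 996: h=2, slots 2,3,4,5 occupied => index 6.
Table: [725, 131, 50, 732, 743, 952, 996, 832, —, —, —]

50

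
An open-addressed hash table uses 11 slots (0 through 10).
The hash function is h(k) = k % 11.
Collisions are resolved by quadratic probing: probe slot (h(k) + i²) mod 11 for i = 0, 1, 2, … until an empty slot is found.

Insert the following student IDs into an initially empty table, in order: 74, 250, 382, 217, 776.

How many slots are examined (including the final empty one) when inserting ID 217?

4

74 hashes to 8; slot 8 is free → place at 8.
250 hashes to 8; 8 taken → place at 9.
382 hashes to 8; 8,9 taken → place at 1.
217 hashes to 8; 8,9,1 taken → place at 6.
776 hashes to 6; 6 taken → place at 7.
Table: [., 382, ., ., ., ., 217, 776, 74, 250, .]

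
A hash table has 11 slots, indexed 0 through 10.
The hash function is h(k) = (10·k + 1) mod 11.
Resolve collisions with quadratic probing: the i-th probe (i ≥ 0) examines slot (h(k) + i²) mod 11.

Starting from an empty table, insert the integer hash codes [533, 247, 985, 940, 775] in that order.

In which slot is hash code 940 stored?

533: h=7 -> slot 7
247: h=7, probe 7,8 -> slot 8
985: h=6 -> slot 6
940: h=7, probe 7,8,0 -> slot 0
775: h=7, probe 7,8,0,5 -> slot 5
Table: [940, _, _, _, _, 775, 985, 533, 247, _, _]

0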